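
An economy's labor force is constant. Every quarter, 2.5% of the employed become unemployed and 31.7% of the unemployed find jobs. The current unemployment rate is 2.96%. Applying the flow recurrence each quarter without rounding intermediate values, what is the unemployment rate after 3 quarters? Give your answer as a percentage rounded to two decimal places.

Unemployment rate after three quarters ≈ 6.07%.

With a fixed labor force, u_{t+1} = u_t + s·(1−u_t) − f·u_t = u_t·(1−s−f) + s.
Here 1−s−f = 0.658 and s = 0.025.
u_1 = 0.029600 × 0.658 + 0.025 = 0.044477.
u_2 = 0.044477 × 0.658 + 0.025 = 0.054266.
u_3 = 0.054266 × 0.658 + 0.025 = 0.060707.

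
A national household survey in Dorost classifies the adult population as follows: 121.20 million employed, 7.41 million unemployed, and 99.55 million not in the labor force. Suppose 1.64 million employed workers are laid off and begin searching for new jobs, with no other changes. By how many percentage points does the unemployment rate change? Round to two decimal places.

The unemployment rate changes by +1.28 percentage points.

Initially, labor force = 121.20 + 7.41 = 128.61 million, so u = 7.41/128.61 = 5.76%.
After the change, employed falls and unemployed rises by 1.64; labor force unchanged → E = 119.56, U = 9.05, labor force = 128.61 million.
New unemployment rate = 9.05 / 128.61 = 7.04%.
Change = 7.04% − 5.76% = +1.28 percentage points.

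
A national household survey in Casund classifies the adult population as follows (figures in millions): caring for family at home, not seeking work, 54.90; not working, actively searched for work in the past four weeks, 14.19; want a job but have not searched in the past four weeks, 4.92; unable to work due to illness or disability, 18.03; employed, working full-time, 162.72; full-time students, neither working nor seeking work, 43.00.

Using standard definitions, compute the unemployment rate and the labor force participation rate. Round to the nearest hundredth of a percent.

Employed = 162.72 million.
Unemployed = 14.19 million.
Labor force = 162.72 + 14.19 = 176.91 million.
Not in labor force = 54.90 + 4.92 + 18.03 + 43.00 = 120.85 million (those not working and not actively searching are outside the labor force — including those who want a job but have given up searching).
Civilian working-age population = 176.91 + 120.85 = 297.76 million.
Unemployment rate = 14.19 / 176.91 = 8.02%.
Labor force participation rate = 176.91 / 297.76 = 59.41%.

Unemployment rate ≈ 8.02%; labor force participation rate ≈ 59.41%.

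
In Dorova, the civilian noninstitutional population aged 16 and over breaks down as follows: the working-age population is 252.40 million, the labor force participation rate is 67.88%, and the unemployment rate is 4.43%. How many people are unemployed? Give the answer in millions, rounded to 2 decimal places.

About 7.59 million are unemployed.

Labor force = 0.6788 × 252.40 = 171.33 million.
Unemployed = 0.0443 × 171.33 ≈ 7.59 million.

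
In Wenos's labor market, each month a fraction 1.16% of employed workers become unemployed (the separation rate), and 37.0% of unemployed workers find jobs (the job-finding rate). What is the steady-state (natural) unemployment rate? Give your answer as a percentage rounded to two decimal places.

Steady-state unemployment rate ≈ 3.04%.

At steady state the flows balance: s·E = f·U, so U/(E+U) = s/(s+f).
u* = 1.16 / (1.16 + 37.0) = 1.16 / 38.16 = 3.04%.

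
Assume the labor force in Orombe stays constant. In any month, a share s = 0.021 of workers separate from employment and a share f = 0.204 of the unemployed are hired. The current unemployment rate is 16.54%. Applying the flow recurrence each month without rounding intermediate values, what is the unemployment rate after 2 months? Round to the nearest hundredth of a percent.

Unemployment rate after two months ≈ 13.66%.

With a fixed labor force, u_{t+1} = u_t + s·(1−u_t) − f·u_t = u_t·(1−s−f) + s.
Here 1−s−f = 0.775 and s = 0.021.
u_1 = 0.165400 × 0.775 + 0.021 = 0.149185.
u_2 = 0.149185 × 0.775 + 0.021 = 0.136618.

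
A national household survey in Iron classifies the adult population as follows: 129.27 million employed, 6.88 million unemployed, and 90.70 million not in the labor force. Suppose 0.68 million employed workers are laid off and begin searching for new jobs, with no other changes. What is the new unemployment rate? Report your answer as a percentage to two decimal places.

Initially, labor force = 129.27 + 6.88 = 136.15 million, so u = 6.88/136.15 = 5.05%.
After the change, employed falls and unemployed rises by 0.68; labor force unchanged → E = 128.59, U = 7.56, labor force = 136.15 million.
New unemployment rate = 7.56 / 136.15 = 5.55%.

New unemployment rate ≈ 5.55%.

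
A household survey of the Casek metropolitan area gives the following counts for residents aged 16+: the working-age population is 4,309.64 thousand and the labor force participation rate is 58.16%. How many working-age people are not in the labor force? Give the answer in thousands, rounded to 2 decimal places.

Share not in the labor force = 1 − 0.5816 = 0.4184.
Not in labor force = 0.4184 × 4,309.64 ≈ 1,803.15 thousand.

About 1,803.15 thousand are not in the labor force.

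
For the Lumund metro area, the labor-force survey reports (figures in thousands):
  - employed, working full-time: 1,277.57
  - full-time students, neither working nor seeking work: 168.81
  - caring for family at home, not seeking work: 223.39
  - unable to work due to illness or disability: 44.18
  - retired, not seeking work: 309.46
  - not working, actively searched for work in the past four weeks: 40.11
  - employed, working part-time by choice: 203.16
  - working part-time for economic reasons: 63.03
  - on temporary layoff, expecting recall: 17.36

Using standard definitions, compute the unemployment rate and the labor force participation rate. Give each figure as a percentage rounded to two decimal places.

Unemployment rate ≈ 3.59%; labor force participation rate ≈ 68.22%.

Employed = 1,277.57 + 203.16 + 63.03 = 1,543.76 thousand (anyone who worked, including part-time for economic reasons, counts as employed).
Unemployed = 40.11 + 17.36 = 57.47 thousand (jobless and actively searching, or on temporary layoff).
Labor force = 1,543.76 + 57.47 = 1,601.23 thousand.
Not in labor force = 168.81 + 223.39 + 44.18 + 309.46 = 745.84 thousand (those not working and not actively searching are outside the labor force).
Civilian working-age population = 1,601.23 + 745.84 = 2,347.07 thousand.
Unemployment rate = 57.47 / 1,601.23 = 3.59%.
Labor force participation rate = 1,601.23 / 2,347.07 = 68.22%.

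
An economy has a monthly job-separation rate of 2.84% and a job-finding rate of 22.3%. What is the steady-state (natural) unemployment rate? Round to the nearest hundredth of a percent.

At steady state the flows balance: s·E = f·U, so U/(E+U) = s/(s+f).
u* = 2.84 / (2.84 + 22.3) = 2.84 / 25.14 = 11.30%.

Steady-state unemployment rate ≈ 11.30%.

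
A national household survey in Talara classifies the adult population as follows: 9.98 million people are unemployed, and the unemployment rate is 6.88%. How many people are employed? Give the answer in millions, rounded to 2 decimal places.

Labor force = U / u = 9.98 / 0.0688 ≈ 145.06 million.
Employed = labor force − unemployed = 145.06 − 9.98 = 135.08 million.

About 135.08 million are employed.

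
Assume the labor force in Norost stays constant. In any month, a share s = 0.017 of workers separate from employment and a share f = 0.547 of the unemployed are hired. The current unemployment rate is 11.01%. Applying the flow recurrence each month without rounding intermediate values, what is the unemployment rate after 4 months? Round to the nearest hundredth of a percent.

With a fixed labor force, u_{t+1} = u_t + s·(1−u_t) − f·u_t = u_t·(1−s−f) + s.
Here 1−s−f = 0.436 and s = 0.017.
u_1 = 0.110100 × 0.436 + 0.017 = 0.065004.
u_2 = 0.065004 × 0.436 + 0.017 = 0.045342.
u_3 = 0.045342 × 0.436 + 0.017 = 0.036769.
u_4 = 0.036769 × 0.436 + 0.017 = 0.033031.

Unemployment rate after four months ≈ 3.30%.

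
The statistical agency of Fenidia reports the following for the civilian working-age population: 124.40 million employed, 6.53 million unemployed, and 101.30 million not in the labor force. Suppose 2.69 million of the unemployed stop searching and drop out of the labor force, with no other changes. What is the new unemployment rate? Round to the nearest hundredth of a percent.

New unemployment rate ≈ 2.99%.

Initially, labor force = 124.40 + 6.53 = 130.93 million, so u = 6.53/130.93 = 4.99%.
After the change, unemployed and labor force both fall by 2.69 → E = 124.40, U = 3.84, labor force = 128.24 million.
New unemployment rate = 3.84 / 128.24 = 2.99%.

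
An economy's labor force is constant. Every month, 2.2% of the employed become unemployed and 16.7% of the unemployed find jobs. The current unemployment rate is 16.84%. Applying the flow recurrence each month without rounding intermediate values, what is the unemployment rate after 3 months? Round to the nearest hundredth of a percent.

With a fixed labor force, u_{t+1} = u_t + s·(1−u_t) − f·u_t = u_t·(1−s−f) + s.
Here 1−s−f = 0.811 and s = 0.022.
u_1 = 0.168400 × 0.811 + 0.022 = 0.158572.
u_2 = 0.158572 × 0.811 + 0.022 = 0.150602.
u_3 = 0.150602 × 0.811 + 0.022 = 0.144138.

Unemployment rate after three months ≈ 14.41%.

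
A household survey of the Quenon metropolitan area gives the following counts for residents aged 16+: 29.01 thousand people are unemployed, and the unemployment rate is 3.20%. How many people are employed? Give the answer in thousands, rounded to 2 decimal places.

Labor force = U / u = 29.01 / 0.0320 ≈ 906.56 thousand.
Employed = labor force − unemployed = 906.56 − 29.01 = 877.55 thousand.

About 877.55 thousand are employed.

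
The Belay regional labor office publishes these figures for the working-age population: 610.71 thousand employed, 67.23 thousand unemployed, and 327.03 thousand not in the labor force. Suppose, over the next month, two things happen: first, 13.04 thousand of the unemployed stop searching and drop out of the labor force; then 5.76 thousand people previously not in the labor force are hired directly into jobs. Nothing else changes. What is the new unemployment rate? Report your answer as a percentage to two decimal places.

New unemployment rate ≈ 8.08%.

Initially, labor force = 610.71 + 67.23 = 677.94 thousand, so u = 67.23/677.94 = 9.92%.
After the first change, unemployed and labor force both fall by 13.04 → E = 610.71, U = 54.19, labor force = 664.90 thousand.
After the second change, employed and labor force both rise by 5.76; unemployed unchanged → E = 616.47, U = 54.19, labor force = 670.66 thousand.
New unemployment rate = 54.19 / 670.66 = 8.08%.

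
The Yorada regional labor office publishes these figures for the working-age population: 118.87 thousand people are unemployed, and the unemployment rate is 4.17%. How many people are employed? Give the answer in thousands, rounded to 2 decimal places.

Labor force = U / u = 118.87 / 0.0417 ≈ 2,850.60 thousand.
Employed = labor force − unemployed = 2,850.60 − 118.87 = 2,731.73 thousand.

About 2,731.73 thousand are employed.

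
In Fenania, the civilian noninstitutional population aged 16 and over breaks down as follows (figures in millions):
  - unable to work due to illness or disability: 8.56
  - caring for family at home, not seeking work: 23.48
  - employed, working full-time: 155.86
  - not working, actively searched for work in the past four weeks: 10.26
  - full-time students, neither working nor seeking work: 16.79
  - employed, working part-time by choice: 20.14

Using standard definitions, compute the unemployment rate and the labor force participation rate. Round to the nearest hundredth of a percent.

Employed = 155.86 + 20.14 = 176.00 million.
Unemployed = 10.26 million.
Labor force = 176.00 + 10.26 = 186.26 million.
Not in labor force = 8.56 + 23.48 + 16.79 = 48.83 million (those not working and not actively searching are outside the labor force).
Civilian working-age population = 186.26 + 48.83 = 235.09 million.
Unemployment rate = 10.26 / 186.26 = 5.51%.
Labor force participation rate = 186.26 / 235.09 = 79.23%.

Unemployment rate ≈ 5.51%; labor force participation rate ≈ 79.23%.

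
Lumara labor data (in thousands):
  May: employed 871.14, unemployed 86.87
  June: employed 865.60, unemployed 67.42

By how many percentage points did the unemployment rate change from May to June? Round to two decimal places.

May: labor force = 871.14 + 86.87 = 958.01; u = 86.87/958.01 = 9.07%.
June: labor force = 865.60 + 67.42 = 933.02; u = 67.42/933.02 = 7.23%.
Change = 7.23% − 9.07% = −1.84 pp.

The unemployment rate changed by −1.84 percentage points.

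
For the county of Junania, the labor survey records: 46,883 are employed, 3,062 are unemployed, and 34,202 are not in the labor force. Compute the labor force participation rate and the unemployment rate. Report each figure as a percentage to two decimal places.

Labor force participation rate ≈ 59.35%; unemployment rate ≈ 6.13%.

Labor force = employed + unemployed = 46,883 + 3,062 = 49,945.
Working-age population = 49,945 + 34,202 = 84,147.
Unemployment rate = 3,062 / 49,945 = 6.13%.
Labor force participation rate = 49,945 / 84,147 = 59.35%.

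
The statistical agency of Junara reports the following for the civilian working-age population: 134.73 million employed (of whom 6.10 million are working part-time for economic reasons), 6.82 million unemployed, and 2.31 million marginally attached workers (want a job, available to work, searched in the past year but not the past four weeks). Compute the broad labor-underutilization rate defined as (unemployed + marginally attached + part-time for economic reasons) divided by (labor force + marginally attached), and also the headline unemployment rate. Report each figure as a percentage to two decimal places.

Broad underutilization rate ≈ 10.59%; headline unemployment rate ≈ 4.82%.

Labor force = 134.73 + 6.82 = 141.55 million.
Numerator = 6.82 + 2.31 + 6.10 = 15.23 million.
Denominator = 141.55 + 2.31 = 143.86 million.
Broad rate = 15.23 / 143.86 = 10.59%.
Headline unemployment rate = 6.82 / 141.55 = 4.82%.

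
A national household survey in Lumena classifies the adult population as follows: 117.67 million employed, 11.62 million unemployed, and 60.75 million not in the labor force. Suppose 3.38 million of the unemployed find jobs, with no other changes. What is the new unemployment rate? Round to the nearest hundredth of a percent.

Initially, labor force = 117.67 + 11.62 = 129.29 million, so u = 11.62/129.29 = 8.99%.
After the change, unemployed falls and employed rises by 3.38; labor force unchanged → E = 121.05, U = 8.24, labor force = 129.29 million.
New unemployment rate = 8.24 / 129.29 = 6.37%.

New unemployment rate ≈ 6.37%.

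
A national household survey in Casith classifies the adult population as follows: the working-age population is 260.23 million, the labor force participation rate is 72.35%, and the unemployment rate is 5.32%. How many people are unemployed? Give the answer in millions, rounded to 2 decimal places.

Labor force = 0.7235 × 260.23 = 188.28 million.
Unemployed = 0.0532 × 188.28 ≈ 10.02 million.

About 10.02 million are unemployed.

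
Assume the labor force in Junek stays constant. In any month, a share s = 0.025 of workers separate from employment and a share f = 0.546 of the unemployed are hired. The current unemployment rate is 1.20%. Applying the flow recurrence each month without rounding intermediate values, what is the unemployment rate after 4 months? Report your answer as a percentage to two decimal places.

With a fixed labor force, u_{t+1} = u_t + s·(1−u_t) − f·u_t = u_t·(1−s−f) + s.
Here 1−s−f = 0.429 and s = 0.025.
u_1 = 0.012000 × 0.429 + 0.025 = 0.030148.
u_2 = 0.030148 × 0.429 + 0.025 = 0.037933.
u_3 = 0.037933 × 0.429 + 0.025 = 0.041273.
u_4 = 0.041273 × 0.429 + 0.025 = 0.042706.

Unemployment rate after four months ≈ 4.27%.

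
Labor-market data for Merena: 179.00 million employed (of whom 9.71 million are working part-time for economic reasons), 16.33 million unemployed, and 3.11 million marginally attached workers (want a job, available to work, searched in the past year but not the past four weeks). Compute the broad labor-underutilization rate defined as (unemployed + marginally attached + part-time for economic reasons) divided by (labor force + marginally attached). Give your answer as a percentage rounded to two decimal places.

Labor force = 179.00 + 16.33 = 195.33 million.
Numerator = 16.33 + 3.11 + 9.71 = 29.15 million.
Denominator = 195.33 + 3.11 = 198.44 million.
Broad rate = 29.15 / 198.44 = 14.69%.

Broad underutilization rate ≈ 14.69%.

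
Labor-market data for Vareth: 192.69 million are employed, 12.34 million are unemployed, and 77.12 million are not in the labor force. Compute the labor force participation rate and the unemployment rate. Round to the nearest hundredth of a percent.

Labor force = employed + unemployed = 192.69 + 12.34 = 205.03 million.
Working-age population = 205.03 + 77.12 = 282.15 million.
Unemployment rate = 12.34 / 205.03 = 6.02%.
Labor force participation rate = 205.03 / 282.15 = 72.67%.

Labor force participation rate ≈ 72.67%; unemployment rate ≈ 6.02%.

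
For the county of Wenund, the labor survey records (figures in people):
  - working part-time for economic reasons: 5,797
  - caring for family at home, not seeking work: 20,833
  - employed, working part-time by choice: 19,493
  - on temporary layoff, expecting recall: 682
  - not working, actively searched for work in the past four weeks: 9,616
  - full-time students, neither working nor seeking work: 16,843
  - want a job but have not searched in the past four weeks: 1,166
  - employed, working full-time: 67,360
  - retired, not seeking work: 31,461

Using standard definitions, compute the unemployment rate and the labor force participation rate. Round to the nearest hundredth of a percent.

Employed = 5,797 + 19,493 + 67,360 = 92,650 (anyone who worked, including part-time for economic reasons, counts as employed).
Unemployed = 682 + 9,616 = 10,298 (jobless and actively searching, or on temporary layoff).
Labor force = 92,650 + 10,298 = 102,948.
Not in labor force = 20,833 + 16,843 + 1,166 + 31,461 = 70,303 (those not working and not actively searching are outside the labor force — including those who want a job but have given up searching).
Civilian working-age population = 102,948 + 70,303 = 173,251.
Unemployment rate = 10,298 / 102,948 = 10.00%.
Labor force participation rate = 102,948 / 173,251 = 59.42%.

Unemployment rate ≈ 10.00%; labor force participation rate ≈ 59.42%.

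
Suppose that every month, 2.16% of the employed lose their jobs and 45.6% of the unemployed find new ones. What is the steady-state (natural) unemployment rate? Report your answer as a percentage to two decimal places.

At steady state the flows balance: s·E = f·U, so U/(E+U) = s/(s+f).
u* = 2.16 / (2.16 + 45.6) = 2.16 / 47.76 = 4.52%.

Steady-state unemployment rate ≈ 4.52%.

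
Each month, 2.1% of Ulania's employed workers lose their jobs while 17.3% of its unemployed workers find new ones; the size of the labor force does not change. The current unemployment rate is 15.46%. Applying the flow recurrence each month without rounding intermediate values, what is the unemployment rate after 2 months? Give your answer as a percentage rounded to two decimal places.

Unemployment rate after two months ≈ 13.84%.

With a fixed labor force, u_{t+1} = u_t + s·(1−u_t) − f·u_t = u_t·(1−s−f) + s.
Here 1−s−f = 0.806 and s = 0.021.
u_1 = 0.154600 × 0.806 + 0.021 = 0.145608.
u_2 = 0.145608 × 0.806 + 0.021 = 0.138360.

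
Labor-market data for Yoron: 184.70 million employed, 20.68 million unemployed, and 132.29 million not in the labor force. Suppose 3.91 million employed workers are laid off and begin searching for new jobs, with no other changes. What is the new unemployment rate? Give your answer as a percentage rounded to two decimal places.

Initially, labor force = 184.70 + 20.68 = 205.38 million, so u = 20.68/205.38 = 10.07%.
After the change, employed falls and unemployed rises by 3.91; labor force unchanged → E = 180.79, U = 24.59, labor force = 205.38 million.
New unemployment rate = 24.59 / 205.38 = 11.97%.

New unemployment rate ≈ 11.97%.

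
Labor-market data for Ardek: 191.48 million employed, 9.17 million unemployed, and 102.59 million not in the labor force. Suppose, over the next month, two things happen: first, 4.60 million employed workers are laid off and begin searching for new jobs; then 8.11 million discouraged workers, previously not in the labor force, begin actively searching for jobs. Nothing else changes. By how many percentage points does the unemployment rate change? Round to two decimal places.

The unemployment rate changes by +5.91 percentage points.

Initially, labor force = 191.48 + 9.17 = 200.65 million, so u = 9.17/200.65 = 4.57%.
After the first change, employed falls and unemployed rises by 4.60; labor force unchanged → E = 186.88, U = 13.77, labor force = 200.65 million.
After the second change, unemployed and labor force both rise by 8.11 → E = 186.88, U = 21.88, labor force = 208.76 million.
New unemployment rate = 21.88 / 208.76 = 10.48%.
Change = 10.48% − 4.57% = +5.91 percentage points.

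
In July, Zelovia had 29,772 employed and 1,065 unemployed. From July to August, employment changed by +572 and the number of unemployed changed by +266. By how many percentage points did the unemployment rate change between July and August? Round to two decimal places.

July: labor force = 29,772 + 1,065 = 30,837; u = 1,065/30,837 = 3.45%.
August: labor force = 30,344 + 1,331 = 31,675; u = 1,331/31,675 = 4.20%.
Change = 4.20% − 3.45% = +0.75 pp.

The unemployment rate changed by +0.75 percentage points.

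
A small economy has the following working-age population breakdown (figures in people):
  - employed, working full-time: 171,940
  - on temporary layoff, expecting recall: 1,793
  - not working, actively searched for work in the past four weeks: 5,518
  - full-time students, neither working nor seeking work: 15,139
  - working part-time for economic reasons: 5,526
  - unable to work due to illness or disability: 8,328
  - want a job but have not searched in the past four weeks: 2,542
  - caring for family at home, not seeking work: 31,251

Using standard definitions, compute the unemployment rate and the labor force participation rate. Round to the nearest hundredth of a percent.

Unemployment rate ≈ 3.96%; labor force participation rate ≈ 76.34%.

Employed = 171,940 + 5,526 = 177,466 (anyone who worked, including part-time for economic reasons, counts as employed).
Unemployed = 1,793 + 5,518 = 7,311 (jobless and actively searching, or on temporary layoff).
Labor force = 177,466 + 7,311 = 184,777.
Not in labor force = 15,139 + 8,328 + 2,542 + 31,251 = 57,260 (those not working and not actively searching are outside the labor force — including those who want a job but have given up searching).
Civilian working-age population = 184,777 + 57,260 = 242,037.
Unemployment rate = 7,311 / 184,777 = 3.96%.
Labor force participation rate = 184,777 / 242,037 = 76.34%.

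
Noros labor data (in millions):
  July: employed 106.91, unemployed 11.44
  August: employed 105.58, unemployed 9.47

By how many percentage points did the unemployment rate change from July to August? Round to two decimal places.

The unemployment rate changed by −1.44 percentage points.

July: labor force = 106.91 + 11.44 = 118.35; u = 11.44/118.35 = 9.67%.
August: labor force = 105.58 + 9.47 = 115.05; u = 9.47/115.05 = 8.23%.
Change = 8.23% − 9.67% = −1.44 pp.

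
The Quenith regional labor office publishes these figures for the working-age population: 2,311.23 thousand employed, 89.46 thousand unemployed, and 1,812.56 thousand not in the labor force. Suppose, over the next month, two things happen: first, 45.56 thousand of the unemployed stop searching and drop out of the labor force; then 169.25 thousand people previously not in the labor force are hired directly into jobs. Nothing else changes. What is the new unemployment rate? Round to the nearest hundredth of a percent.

Initially, labor force = 2,311.23 + 89.46 = 2,400.69 thousand, so u = 89.46/2,400.69 = 3.73%.
After the first change, unemployed and labor force both fall by 45.56 → E = 2,311.23, U = 43.90, labor force = 2,355.13 thousand.
After the second change, employed and labor force both rise by 169.25; unemployed unchanged → E = 2,480.48, U = 43.90, labor force = 2,524.38 thousand.
New unemployment rate = 43.90 / 2,524.38 = 1.74%.

New unemployment rate ≈ 1.74%.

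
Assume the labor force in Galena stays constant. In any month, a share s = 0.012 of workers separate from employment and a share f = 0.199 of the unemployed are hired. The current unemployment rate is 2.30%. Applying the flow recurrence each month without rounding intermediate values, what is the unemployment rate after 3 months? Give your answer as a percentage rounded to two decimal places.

With a fixed labor force, u_{t+1} = u_t + s·(1−u_t) − f·u_t = u_t·(1−s−f) + s.
Here 1−s−f = 0.789 and s = 0.012.
u_1 = 0.023000 × 0.789 + 0.012 = 0.030147.
u_2 = 0.030147 × 0.789 + 0.012 = 0.035786.
u_3 = 0.035786 × 0.789 + 0.012 = 0.040235.

Unemployment rate after three months ≈ 4.02%.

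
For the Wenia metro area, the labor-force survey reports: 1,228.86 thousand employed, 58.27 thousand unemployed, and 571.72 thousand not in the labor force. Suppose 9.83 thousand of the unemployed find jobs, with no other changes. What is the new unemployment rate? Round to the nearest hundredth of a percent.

New unemployment rate ≈ 3.76%.

Initially, labor force = 1,228.86 + 58.27 = 1,287.13 thousand, so u = 58.27/1,287.13 = 4.53%.
After the change, unemployed falls and employed rises by 9.83; labor force unchanged → E = 1,238.69, U = 48.44, labor force = 1,287.13 thousand.
New unemployment rate = 48.44 / 1,287.13 = 3.76%.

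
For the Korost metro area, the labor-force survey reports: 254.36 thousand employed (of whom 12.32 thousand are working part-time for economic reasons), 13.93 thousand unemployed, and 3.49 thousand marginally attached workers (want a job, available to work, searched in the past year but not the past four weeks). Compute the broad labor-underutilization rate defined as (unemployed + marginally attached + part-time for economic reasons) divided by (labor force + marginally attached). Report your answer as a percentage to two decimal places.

Broad underutilization rate ≈ 10.94%.

Labor force = 254.36 + 13.93 = 268.29 thousand.
Numerator = 13.93 + 3.49 + 12.32 = 29.74 thousand.
Denominator = 268.29 + 3.49 = 271.78 thousand.
Broad rate = 29.74 / 271.78 = 10.94%.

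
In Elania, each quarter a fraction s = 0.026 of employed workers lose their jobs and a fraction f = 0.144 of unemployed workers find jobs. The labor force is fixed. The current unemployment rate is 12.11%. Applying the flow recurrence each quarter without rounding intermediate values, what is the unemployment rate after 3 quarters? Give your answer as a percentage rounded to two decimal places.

With a fixed labor force, u_{t+1} = u_t + s·(1−u_t) − f·u_t = u_t·(1−s−f) + s.
Here 1−s−f = 0.830 and s = 0.026.
u_1 = 0.121100 × 0.830 + 0.026 = 0.126513.
u_2 = 0.126513 × 0.830 + 0.026 = 0.131006.
u_3 = 0.131006 × 0.830 + 0.026 = 0.134735.

Unemployment rate after three quarters ≈ 13.47%.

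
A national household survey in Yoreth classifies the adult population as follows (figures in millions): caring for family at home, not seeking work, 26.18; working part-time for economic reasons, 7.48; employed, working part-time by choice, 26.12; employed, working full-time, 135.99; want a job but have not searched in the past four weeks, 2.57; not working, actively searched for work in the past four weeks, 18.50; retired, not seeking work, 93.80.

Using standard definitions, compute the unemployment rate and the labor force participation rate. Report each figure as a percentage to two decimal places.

Employed = 7.48 + 26.12 + 135.99 = 169.59 million (anyone who worked, including part-time for economic reasons, counts as employed).
Unemployed = 18.50 million.
Labor force = 169.59 + 18.50 = 188.09 million.
Not in labor force = 26.18 + 2.57 + 93.80 = 122.55 million (those not working and not actively searching are outside the labor force — including those who want a job but have given up searching).
Civilian working-age population = 188.09 + 122.55 = 310.64 million.
Unemployment rate = 18.50 / 188.09 = 9.84%.
Labor force participation rate = 188.09 / 310.64 = 60.55%.

Unemployment rate ≈ 9.84%; labor force participation rate ≈ 60.55%.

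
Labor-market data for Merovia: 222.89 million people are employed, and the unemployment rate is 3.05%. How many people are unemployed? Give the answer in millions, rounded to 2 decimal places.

Let U be the number unemployed. The labor force is E + U, and U/(E+U) = 0.0305.
So U = 0.0305 × 222.89 / (1 − 0.0305) = 6.7981 / 0.9695 ≈ 7.01 million.

About 7.01 million are unemployed.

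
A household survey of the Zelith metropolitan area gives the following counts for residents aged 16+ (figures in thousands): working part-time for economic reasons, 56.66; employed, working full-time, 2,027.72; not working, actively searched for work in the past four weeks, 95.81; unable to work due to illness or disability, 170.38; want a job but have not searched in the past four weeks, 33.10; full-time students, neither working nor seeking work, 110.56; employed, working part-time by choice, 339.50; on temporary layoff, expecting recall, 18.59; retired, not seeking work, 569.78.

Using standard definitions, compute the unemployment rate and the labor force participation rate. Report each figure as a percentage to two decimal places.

Employed = 56.66 + 2,027.72 + 339.50 = 2,423.88 thousand (anyone who worked, including part-time for economic reasons, counts as employed).
Unemployed = 95.81 + 18.59 = 114.40 thousand (jobless and actively searching, or on temporary layoff).
Labor force = 2,423.88 + 114.40 = 2,538.28 thousand.
Not in labor force = 170.38 + 33.10 + 110.56 + 569.78 = 883.82 thousand (those not working and not actively searching are outside the labor force — including those who want a job but have given up searching).
Civilian working-age population = 2,538.28 + 883.82 = 3,422.10 thousand.
Unemployment rate = 114.40 / 2,538.28 = 4.51%.
Labor force participation rate = 2,538.28 / 3,422.10 = 74.17%.

Unemployment rate ≈ 4.51%; labor force participation rate ≈ 74.17%.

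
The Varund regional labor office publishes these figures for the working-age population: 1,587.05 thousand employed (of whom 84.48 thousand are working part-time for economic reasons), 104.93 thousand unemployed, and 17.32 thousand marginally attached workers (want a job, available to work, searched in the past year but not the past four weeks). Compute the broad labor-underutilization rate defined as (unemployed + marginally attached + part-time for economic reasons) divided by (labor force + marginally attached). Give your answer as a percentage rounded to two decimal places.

Labor force = 1,587.05 + 104.93 = 1,691.98 thousand.
Numerator = 104.93 + 17.32 + 84.48 = 206.73 thousand.
Denominator = 1,691.98 + 17.32 = 1,709.30 thousand.
Broad rate = 206.73 / 1,709.30 = 12.09%.

Broad underutilization rate ≈ 12.09%.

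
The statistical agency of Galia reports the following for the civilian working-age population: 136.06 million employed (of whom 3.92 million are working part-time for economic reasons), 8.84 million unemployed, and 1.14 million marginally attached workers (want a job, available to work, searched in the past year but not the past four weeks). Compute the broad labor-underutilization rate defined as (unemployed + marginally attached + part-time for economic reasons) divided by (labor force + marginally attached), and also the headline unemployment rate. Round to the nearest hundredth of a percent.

Labor force = 136.06 + 8.84 = 144.90 million.
Numerator = 8.84 + 1.14 + 3.92 = 13.90 million.
Denominator = 144.90 + 1.14 = 146.04 million.
Broad rate = 13.90 / 146.04 = 9.52%.
Headline unemployment rate = 8.84 / 144.90 = 6.10%.

Broad underutilization rate ≈ 9.52%; headline unemployment rate ≈ 6.10%.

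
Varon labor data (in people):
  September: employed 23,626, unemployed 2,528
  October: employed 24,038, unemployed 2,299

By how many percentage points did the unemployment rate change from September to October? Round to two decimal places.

September: labor force = 23,626 + 2,528 = 26,154; u = 2,528/26,154 = 9.67%.
October: labor force = 24,038 + 2,299 = 26,337; u = 2,299/26,337 = 8.73%.
Change = 8.73% − 9.67% = −0.94 pp.

The unemployment rate changed by −0.94 percentage points.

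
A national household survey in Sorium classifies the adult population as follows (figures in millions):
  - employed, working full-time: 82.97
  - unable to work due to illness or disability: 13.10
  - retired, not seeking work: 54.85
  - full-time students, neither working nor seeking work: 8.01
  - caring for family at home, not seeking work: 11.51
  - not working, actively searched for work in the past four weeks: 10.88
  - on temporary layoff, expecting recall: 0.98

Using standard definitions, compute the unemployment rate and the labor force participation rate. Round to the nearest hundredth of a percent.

Employed = 82.97 million.
Unemployed = 10.88 + 0.98 = 11.86 million (jobless and actively searching, or on temporary layoff).
Labor force = 82.97 + 11.86 = 94.83 million.
Not in labor force = 13.10 + 54.85 + 8.01 + 11.51 = 87.47 million (those not working and not actively searching are outside the labor force).
Civilian working-age population = 94.83 + 87.47 = 182.30 million.
Unemployment rate = 11.86 / 94.83 = 12.51%.
Labor force participation rate = 94.83 / 182.30 = 52.02%.

Unemployment rate ≈ 12.51%; labor force participation rate ≈ 52.02%.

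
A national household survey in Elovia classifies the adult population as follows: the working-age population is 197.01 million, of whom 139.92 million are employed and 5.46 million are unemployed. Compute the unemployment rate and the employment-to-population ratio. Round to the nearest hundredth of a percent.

Labor force = employed + unemployed = 139.92 + 5.46 = 145.38 million.
Unemployment rate = 5.46 / 145.38 = 3.76%.
Employment-population ratio = 139.92 / 197.01 = 71.02%.

Unemployment rate ≈ 3.76%; employment-population ratio ≈ 71.02%.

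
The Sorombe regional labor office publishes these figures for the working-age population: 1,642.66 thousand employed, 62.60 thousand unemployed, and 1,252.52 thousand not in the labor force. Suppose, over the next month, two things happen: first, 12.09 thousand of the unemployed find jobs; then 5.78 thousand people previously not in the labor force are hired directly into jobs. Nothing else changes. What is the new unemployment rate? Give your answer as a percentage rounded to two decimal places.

New unemployment rate ≈ 2.95%.

Initially, labor force = 1,642.66 + 62.60 = 1,705.26 thousand, so u = 62.60/1,705.26 = 3.67%.
After the first change, unemployed falls and employed rises by 12.09; labor force unchanged → E = 1,654.75, U = 50.51, labor force = 1,705.26 thousand.
After the second change, employed and labor force both rise by 5.78; unemployed unchanged → E = 1,660.53, U = 50.51, labor force = 1,711.04 thousand.
New unemployment rate = 50.51 / 1,711.04 = 2.95%.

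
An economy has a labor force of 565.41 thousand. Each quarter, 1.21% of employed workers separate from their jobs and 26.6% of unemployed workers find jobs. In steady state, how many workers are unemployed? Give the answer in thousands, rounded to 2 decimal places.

About 24.60 thousand are unemployed in steady state.

Steady-state unemployment rate u* = s/(s+f) = 1.21/(1.21+26.6) = 0.043510.
Unemployed = u* × labor force = 0.043510 × 565.41 ≈ 24.60 thousand.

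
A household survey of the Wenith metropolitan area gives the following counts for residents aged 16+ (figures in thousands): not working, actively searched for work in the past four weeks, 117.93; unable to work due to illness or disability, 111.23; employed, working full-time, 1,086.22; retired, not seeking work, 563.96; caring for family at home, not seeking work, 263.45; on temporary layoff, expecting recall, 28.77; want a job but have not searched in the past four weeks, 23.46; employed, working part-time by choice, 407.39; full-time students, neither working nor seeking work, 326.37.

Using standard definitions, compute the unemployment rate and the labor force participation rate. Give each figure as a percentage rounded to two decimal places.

Unemployment rate ≈ 8.94%; labor force participation rate ≈ 56.01%.

Employed = 1,086.22 + 407.39 = 1,493.61 thousand.
Unemployed = 117.93 + 28.77 = 146.70 thousand (jobless and actively searching, or on temporary layoff).
Labor force = 1,493.61 + 146.70 = 1,640.31 thousand.
Not in labor force = 111.23 + 563.96 + 263.45 + 23.46 + 326.37 = 1,288.47 thousand (those not working and not actively searching are outside the labor force — including those who want a job but have given up searching).
Civilian working-age population = 1,640.31 + 1,288.47 = 2,928.78 thousand.
Unemployment rate = 146.70 / 1,640.31 = 8.94%.
Labor force participation rate = 1,640.31 / 2,928.78 = 56.01%.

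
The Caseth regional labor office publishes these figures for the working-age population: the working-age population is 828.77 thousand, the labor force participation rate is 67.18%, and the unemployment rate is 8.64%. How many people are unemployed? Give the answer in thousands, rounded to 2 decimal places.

About 48.10 thousand are unemployed.

Labor force = 0.6718 × 828.77 = 556.77 thousand.
Unemployed = 0.0864 × 556.77 ≈ 48.10 thousand.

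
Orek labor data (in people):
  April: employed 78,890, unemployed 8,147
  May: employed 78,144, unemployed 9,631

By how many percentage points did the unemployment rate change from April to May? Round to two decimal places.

April: labor force = 78,890 + 8,147 = 87,037; u = 8,147/87,037 = 9.36%.
May: labor force = 78,144 + 9,631 = 87,775; u = 9,631/87,775 = 10.97%.
Change = 10.97% − 9.36% = +1.61 pp.

The unemployment rate changed by +1.61 percentage points.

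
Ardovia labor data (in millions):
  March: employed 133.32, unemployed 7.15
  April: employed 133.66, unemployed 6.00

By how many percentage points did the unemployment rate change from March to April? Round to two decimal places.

The unemployment rate changed by −0.79 percentage points.

March: labor force = 133.32 + 7.15 = 140.47; u = 7.15/140.47 = 5.09%.
April: labor force = 133.66 + 6.00 = 139.66; u = 6.00/139.66 = 4.30%.
Change = 4.30% − 5.09% = −0.79 pp.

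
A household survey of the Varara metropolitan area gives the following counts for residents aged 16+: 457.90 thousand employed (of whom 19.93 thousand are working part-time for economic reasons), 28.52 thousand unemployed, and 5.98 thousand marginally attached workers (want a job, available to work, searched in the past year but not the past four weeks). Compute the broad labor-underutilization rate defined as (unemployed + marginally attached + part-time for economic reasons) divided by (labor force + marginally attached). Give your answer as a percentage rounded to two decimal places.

Labor force = 457.90 + 28.52 = 486.42 thousand.
Numerator = 28.52 + 5.98 + 19.93 = 54.43 thousand.
Denominator = 486.42 + 5.98 = 492.40 thousand.
Broad rate = 54.43 / 492.40 = 11.05%.

Broad underutilization rate ≈ 11.05%.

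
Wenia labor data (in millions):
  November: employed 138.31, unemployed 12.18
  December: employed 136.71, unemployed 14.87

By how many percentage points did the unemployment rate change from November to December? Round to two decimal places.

November: labor force = 138.31 + 12.18 = 150.49; u = 12.18/150.49 = 8.09%.
December: labor force = 136.71 + 14.87 = 151.58; u = 14.87/151.58 = 9.81%.
Change = 9.81% − 8.09% = +1.72 pp.

The unemployment rate changed by +1.72 percentage points.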